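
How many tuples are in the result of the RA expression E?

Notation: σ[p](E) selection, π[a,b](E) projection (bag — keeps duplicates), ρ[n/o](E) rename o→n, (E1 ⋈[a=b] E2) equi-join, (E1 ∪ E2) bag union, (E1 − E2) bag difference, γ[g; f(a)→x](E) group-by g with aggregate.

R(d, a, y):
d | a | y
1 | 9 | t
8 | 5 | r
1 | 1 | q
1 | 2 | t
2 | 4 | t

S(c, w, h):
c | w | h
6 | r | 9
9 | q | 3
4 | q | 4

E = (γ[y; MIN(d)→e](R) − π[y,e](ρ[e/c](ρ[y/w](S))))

Per-node cardinality:
  R → 5
  γ[y; MIN(d)→e](R) → 3
  S → 3
  ρ[y/w](S) → 3
  ρ[e/c](ρ[y/w](S)) → 3
  π[y,e](ρ[e/c](ρ[y/w](S))) → 3
  (γ[y; MIN(d)→e](R) − π[y,e](ρ[e/c](ρ[y/w](S)))) → 3

|E| = 3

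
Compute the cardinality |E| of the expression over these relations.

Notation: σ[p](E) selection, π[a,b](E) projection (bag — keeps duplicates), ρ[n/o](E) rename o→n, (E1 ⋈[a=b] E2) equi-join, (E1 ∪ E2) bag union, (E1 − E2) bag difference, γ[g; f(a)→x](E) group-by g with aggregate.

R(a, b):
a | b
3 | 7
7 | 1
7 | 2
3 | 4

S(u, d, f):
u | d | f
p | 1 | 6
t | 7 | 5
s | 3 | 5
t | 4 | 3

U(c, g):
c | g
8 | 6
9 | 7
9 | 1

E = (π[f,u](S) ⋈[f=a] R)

Stepwise |·|:
  S → 4
  π[f,u](S) → 4
  R → 4
  (π[f,u](S) ⋈[f=a] R) → 2

|E| = 2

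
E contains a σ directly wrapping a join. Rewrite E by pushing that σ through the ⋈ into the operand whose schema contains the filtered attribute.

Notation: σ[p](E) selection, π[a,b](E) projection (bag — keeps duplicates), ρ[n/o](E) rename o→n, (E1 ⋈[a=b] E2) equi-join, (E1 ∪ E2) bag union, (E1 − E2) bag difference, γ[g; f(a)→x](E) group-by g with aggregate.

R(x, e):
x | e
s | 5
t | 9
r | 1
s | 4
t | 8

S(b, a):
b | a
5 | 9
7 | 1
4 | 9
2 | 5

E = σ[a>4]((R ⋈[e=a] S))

σ filters on a, owned by the right side.
E' = (R ⋈[e=a] σ[a>4](S))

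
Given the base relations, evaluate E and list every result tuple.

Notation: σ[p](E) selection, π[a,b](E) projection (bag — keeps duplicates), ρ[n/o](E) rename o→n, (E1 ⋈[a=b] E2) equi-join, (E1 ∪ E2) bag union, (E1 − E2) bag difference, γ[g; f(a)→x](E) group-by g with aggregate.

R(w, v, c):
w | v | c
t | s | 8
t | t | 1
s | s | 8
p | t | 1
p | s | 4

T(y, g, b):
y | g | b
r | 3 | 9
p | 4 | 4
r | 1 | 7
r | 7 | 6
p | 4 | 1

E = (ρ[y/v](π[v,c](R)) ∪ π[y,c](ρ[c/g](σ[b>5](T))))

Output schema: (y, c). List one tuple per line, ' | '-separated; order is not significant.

Stepwise |·|:
  R → 5
  π[v,c](R) → 5
  ρ[y/v](π[v,c](R)) → 5
  T → 5
  σ[b>5](T) → 3
  ρ[c/g](σ[b>5](T)) → 3
  π[y,c](ρ[c/g](σ[b>5](T))) → 3
  (ρ[y/v](π[v,c](R)) ∪ π[y,c](ρ[c/g](σ[b>5](T)))) → 8

== RESULT ==
y | c
r | 1
r | 3
r | 7
s | 4
s | 8
s | 8
t | 1
t | 1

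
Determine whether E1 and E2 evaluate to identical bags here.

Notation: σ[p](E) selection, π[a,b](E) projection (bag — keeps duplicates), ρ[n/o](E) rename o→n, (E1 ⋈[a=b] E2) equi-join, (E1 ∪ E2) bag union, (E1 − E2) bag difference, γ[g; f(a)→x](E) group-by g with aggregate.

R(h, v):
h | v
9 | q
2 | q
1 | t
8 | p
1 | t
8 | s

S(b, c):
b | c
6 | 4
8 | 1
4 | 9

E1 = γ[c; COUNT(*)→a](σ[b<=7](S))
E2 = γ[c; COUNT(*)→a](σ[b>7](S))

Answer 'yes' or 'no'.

E1 subexpression sizes:
  S → 3
  σ[b<=7](S) → 2
  γ[c; COUNT(*)→a](σ[b<=7](S)) → 2
E2 subexpression sizes:
  S → 3
  σ[b>7](S) → 1
  γ[c; COUNT(*)→a](σ[b>7](S)) → 1

E1 result:
c | a
4 | 1
9 | 1
E2 result:
c | a
1 | 1
Witness: (1, 1) appears 0× in E1 but 1× in E2.

no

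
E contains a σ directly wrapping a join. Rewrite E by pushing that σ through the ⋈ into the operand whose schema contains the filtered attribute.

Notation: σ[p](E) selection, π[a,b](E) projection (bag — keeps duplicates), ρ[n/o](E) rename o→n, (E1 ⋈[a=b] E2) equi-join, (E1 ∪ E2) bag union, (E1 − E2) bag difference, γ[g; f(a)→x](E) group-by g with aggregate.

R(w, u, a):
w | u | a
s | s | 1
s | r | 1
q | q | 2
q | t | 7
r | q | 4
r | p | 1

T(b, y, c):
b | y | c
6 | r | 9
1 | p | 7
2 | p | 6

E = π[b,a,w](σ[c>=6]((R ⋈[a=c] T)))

σ filters on c, owned by the right side.
E' = π[b,a,w]((R ⋈[a=c] σ[c>=6](T)))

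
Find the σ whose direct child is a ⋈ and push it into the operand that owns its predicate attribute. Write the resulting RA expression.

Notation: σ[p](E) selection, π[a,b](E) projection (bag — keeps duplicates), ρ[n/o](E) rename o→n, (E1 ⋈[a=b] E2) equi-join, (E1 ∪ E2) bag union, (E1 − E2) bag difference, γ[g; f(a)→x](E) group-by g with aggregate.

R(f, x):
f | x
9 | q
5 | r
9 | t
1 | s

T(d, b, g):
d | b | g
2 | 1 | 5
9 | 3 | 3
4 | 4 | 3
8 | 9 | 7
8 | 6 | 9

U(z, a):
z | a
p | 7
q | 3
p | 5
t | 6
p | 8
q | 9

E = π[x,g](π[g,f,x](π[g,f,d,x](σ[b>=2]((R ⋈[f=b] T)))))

σ filters on b, owned by the right side.
E' = π[x,g](π[g,f,x](π[g,f,d,x]((R ⋈[f=b] σ[b>=2](T)))))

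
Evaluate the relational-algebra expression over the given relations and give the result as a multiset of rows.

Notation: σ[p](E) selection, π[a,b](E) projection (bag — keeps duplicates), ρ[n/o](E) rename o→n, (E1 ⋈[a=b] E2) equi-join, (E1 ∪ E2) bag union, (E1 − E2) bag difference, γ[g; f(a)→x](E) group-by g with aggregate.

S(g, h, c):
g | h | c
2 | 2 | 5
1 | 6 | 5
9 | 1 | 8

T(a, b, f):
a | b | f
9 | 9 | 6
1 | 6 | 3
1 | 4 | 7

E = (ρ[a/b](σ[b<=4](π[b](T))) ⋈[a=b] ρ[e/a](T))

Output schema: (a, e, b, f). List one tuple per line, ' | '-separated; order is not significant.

Subexpression sizes:
  T → 3
  π[b](T) → 3
  σ[b<=4](π[b](T)) → 1
  ρ[a/b](σ[b<=4](π[b](T))) → 1
  T → 3
  ρ[e/a](T) → 3
  (ρ[a/b](σ[b<=4](π[b](T))) ⋈[a=b] ρ[e/a](T)) → 1

== RESULT ==
a | e | b | f
4 | 1 | 4 | 7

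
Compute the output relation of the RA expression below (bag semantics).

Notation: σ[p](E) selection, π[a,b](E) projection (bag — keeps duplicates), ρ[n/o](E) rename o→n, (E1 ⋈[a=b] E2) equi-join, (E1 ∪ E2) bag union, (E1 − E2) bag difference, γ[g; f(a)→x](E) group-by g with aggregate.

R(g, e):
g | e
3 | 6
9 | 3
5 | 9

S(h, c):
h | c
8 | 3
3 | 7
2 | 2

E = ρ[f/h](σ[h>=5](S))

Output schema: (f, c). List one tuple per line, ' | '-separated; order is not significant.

Per-node cardinality:
  S → 3
  σ[h>=5](S) → 1
  ρ[f/h](σ[h>=5](S)) → 1

== RESULT ==
f | c
8 | 3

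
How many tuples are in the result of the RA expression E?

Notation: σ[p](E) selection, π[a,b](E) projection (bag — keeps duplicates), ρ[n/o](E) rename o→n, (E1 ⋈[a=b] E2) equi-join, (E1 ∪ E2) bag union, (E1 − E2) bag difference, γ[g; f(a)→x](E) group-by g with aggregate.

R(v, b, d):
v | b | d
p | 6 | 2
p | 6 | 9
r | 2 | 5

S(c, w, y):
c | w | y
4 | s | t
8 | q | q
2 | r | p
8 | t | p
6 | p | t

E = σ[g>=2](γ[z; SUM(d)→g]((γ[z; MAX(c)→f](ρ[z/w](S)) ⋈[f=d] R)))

Stepwise |·|:
  S → 5
  ρ[z/w](S) → 5
  γ[z; MAX(c)→f](ρ[z/w](S)) → 5
  R → 3
  (γ[z; MAX(c)→f](ρ[z/w](S)) ⋈[f=d] R) → 1
  γ[z; SUM(d)→g]((γ[z; MAX(c)→f](ρ[z/w](S)) ⋈[f=d] R)) → 1
  σ[g>=2](γ[z; SUM(d)→g]((γ[z; MAX(c)→f](ρ[z/w](S)) ⋈[f=d] R))) → 1

|E| = 1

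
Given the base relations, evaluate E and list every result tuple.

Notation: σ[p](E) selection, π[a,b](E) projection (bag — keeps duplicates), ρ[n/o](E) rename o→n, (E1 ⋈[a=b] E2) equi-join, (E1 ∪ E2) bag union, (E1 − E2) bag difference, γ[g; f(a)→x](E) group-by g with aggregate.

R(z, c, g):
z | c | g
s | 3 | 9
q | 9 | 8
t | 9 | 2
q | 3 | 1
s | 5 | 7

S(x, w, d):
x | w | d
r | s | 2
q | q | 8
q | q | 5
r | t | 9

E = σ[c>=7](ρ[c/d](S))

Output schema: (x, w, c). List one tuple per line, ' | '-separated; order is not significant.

Stepwise |·|:
  S → 4
  ρ[c/d](S) → 4
  σ[c>=7](ρ[c/d](S)) → 2

== RESULT ==
x | w | c
q | q | 8
r | t | 9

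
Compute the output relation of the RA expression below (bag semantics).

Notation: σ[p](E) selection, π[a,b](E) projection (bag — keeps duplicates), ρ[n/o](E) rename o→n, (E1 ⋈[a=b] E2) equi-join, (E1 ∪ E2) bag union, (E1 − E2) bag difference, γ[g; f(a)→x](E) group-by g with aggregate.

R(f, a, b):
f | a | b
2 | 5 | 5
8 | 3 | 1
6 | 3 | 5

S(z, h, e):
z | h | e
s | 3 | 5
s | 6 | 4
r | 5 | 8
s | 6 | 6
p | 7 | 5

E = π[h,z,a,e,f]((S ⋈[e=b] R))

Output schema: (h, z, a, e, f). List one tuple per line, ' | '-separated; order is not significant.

Row counts bottom-up:
  S → 5
  R → 3
  (S ⋈[e=b] R) → 4
  π[h,z,a,e,f]((S ⋈[e=b] R)) → 4

== RESULT ==
h | z | a | e | f
3 | s | 3 | 5 | 6
3 | s | 5 | 5 | 2
7 | p | 3 | 5 | 6
7 | p | 5 | 5 | 2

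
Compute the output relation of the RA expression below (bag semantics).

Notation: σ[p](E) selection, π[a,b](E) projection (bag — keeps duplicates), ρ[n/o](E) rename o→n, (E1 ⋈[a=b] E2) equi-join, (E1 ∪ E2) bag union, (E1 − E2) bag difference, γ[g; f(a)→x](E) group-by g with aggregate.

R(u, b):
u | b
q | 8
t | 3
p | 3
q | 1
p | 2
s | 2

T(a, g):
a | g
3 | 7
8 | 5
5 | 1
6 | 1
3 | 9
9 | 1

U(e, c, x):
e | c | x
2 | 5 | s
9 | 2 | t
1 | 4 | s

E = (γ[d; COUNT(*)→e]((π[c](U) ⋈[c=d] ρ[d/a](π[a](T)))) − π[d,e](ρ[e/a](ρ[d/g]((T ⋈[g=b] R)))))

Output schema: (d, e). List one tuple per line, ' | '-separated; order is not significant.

Stepwise |·|:
  U → 3
  π[c](U) → 3
  T → 6
  π[a](T) → 6
  ρ[d/a](π[a](T)) → 6
  (π[c](U) ⋈[c=d] ρ[d/a](π[a](T))) → 1
  γ[d; COUNT(*)→e]((π[c](U) ⋈[c=d] ρ[d/a](π[a](T)))) → 1
  T → 6
  R → 6
  (T ⋈[g=b] R) → 3
  ρ[d/g]((T ⋈[g=b] R)) → 3
  ρ[e/a](ρ[d/g]((T ⋈[g=b] R))) → 3
  π[d,e](ρ[e/a](ρ[d/g]((T ⋈[g=b] R)))) → 3
  (γ[d; COUNT(*)→e]((π[c](U) ⋈[c=d] ρ[d/a](π[a](T)))) − π[d,e](ρ[e/a](ρ[d/g]((T ⋈[g=b] R))))) → 1

== RESULT ==
d | e
5 | 1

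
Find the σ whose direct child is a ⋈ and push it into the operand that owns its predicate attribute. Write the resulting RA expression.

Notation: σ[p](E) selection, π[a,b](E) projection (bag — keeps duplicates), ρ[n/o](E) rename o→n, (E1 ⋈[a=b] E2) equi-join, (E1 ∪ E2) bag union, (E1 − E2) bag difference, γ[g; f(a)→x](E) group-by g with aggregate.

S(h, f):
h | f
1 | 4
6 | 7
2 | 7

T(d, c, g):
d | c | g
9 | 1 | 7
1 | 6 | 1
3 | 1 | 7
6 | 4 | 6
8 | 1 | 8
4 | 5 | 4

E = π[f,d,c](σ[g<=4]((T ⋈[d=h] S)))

σ filters on g, owned by the left side.
E' = π[f,d,c]((σ[g<=4](T) ⋈[d=h] S))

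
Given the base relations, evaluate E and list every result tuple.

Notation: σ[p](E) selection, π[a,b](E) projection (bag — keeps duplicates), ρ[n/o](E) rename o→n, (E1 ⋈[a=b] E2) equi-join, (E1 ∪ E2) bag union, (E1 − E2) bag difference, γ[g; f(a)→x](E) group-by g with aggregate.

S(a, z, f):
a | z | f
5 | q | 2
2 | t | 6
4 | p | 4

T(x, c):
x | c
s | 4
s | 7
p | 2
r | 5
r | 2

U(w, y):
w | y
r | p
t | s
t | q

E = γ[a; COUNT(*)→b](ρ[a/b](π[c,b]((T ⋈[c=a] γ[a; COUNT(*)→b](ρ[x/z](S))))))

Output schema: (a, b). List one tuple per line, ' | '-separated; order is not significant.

Per-node cardinality:
  T → 5
  S → 3
  ρ[x/z](S) → 3
  γ[a; COUNT(*)→b](ρ[x/z](S)) → 3
  (T ⋈[c=a] γ[a; COUNT(*)→b](ρ[x/z](S))) → 4
  π[c,b]((T ⋈[c=a] γ[a; COUNT(*)→b](ρ[x/z](S)))) → 4
  ρ[a/b](π[c,b]((T ⋈[c=a] γ[a; COUNT(*)→b](ρ[x/z](S))))) → 4
  γ[a; COUNT(*)→b](ρ[a/b](π[c,b]((T ⋈[c=a] γ[a; COUNT(*)→b](ρ[x/z](S)))))) → 1

== RESULT ==
a | b
1 | 4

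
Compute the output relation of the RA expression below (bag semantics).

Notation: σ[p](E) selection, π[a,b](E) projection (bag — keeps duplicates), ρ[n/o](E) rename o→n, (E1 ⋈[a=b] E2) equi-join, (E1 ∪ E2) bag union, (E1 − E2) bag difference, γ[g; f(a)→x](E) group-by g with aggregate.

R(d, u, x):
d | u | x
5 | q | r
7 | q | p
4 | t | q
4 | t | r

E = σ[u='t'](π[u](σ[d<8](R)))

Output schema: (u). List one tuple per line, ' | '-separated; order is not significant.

Row counts bottom-up:
  R → 4
  σ[d<8](R) → 4
  π[u](σ[d<8](R)) → 4
  σ[u='t'](π[u](σ[d<8](R))) → 2

== RESULT ==
u
t
t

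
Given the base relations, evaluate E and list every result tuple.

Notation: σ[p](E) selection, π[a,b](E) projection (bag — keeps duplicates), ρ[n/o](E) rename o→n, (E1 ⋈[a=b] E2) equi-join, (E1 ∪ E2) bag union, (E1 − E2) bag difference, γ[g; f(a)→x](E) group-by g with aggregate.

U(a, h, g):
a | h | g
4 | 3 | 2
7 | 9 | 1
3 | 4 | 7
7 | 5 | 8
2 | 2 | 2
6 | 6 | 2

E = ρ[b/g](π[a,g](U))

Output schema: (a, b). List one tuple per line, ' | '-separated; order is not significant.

Subexpression sizes:
  U → 6
  π[a,g](U) → 6
  ρ[b/g](π[a,g](U)) → 6

== RESULT ==
a | b
2 | 2
3 | 7
4 | 2
6 | 2
7 | 1
7 | 8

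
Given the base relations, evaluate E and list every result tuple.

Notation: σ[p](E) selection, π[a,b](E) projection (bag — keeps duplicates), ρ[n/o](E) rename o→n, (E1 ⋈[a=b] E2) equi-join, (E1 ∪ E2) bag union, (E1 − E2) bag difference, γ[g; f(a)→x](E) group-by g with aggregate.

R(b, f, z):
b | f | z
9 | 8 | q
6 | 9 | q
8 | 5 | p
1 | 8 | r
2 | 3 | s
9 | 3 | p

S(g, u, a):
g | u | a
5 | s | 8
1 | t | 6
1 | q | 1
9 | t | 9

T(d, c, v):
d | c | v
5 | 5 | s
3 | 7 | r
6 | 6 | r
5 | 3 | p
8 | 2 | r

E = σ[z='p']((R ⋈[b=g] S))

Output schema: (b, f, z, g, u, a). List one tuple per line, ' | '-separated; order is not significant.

Per-node cardinality:
  R → 6
  S → 4
  (R ⋈[b=g] S) → 4
  σ[z='p']((R ⋈[b=g] S)) → 1

== RESULT ==
b | f | z | g | u | a
9 | 3 | p | 9 | t | 9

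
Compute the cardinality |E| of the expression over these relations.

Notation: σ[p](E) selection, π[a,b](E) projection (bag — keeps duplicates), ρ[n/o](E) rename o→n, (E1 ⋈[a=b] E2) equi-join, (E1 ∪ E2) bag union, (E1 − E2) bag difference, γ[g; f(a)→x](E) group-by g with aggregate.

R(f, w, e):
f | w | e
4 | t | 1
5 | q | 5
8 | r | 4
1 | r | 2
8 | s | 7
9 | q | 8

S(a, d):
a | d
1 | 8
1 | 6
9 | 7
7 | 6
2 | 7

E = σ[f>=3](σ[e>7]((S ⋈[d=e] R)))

Stepwise |·|:
  S → 5
  R → 6
  (S ⋈[d=e] R) → 3
  σ[e>7]((S ⋈[d=e] R)) → 1
  σ[f>=3](σ[e>7]((S ⋈[d=e] R))) → 1

|E| = 1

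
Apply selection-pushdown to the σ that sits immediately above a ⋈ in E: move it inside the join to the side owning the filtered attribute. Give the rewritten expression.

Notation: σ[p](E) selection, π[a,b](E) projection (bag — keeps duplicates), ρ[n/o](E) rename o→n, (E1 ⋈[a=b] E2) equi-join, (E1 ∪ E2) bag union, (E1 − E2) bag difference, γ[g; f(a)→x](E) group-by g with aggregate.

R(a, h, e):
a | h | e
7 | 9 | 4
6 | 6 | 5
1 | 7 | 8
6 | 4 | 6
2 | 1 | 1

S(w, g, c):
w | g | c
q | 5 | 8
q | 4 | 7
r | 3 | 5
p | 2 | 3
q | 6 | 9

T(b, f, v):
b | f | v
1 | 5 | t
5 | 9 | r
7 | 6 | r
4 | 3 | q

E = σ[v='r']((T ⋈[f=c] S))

σ filters on v, owned by the left side.
E' = (σ[v='r'](T) ⋈[f=c] S)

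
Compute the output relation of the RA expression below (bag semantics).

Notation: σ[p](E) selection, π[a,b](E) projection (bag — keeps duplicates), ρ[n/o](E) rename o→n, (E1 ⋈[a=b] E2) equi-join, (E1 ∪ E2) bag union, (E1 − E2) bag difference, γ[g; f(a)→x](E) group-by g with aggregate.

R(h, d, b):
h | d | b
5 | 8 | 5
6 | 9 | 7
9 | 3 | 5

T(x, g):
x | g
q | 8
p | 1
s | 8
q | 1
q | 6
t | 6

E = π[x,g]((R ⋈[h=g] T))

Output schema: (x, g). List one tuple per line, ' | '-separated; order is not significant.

Subexpression sizes:
  R → 3
  T → 6
  (R ⋈[h=g] T) → 2
  π[x,g]((R ⋈[h=g] T)) → 2

== RESULT ==
x | g
q | 6
t | 6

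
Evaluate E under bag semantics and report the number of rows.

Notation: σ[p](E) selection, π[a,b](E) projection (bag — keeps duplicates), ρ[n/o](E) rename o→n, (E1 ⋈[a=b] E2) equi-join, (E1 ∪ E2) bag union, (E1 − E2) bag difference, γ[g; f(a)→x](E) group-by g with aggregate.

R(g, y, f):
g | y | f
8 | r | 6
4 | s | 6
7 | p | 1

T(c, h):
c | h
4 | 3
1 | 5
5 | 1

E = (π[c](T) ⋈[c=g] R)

Row counts bottom-up:
  T → 3
  π[c](T) → 3
  R → 3
  (π[c](T) ⋈[c=g] R) → 1

|E| = 1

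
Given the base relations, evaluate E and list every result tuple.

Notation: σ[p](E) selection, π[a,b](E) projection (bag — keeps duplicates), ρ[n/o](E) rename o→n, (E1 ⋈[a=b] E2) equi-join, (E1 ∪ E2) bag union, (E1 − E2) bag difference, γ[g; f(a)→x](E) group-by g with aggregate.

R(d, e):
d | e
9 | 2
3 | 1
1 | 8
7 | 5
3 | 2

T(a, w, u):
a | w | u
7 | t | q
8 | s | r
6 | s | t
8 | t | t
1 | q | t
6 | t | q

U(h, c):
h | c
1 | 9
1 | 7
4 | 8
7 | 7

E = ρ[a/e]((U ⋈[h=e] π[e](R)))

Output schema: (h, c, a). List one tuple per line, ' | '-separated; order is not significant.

Stepwise |·|:
  U → 4
  R → 5
  π[e](R) → 5
  (U ⋈[h=e] π[e](R)) → 2
  ρ[a/e]((U ⋈[h=e] π[e](R))) → 2

== RESULT ==
h | c | a
1 | 7 | 1
1 | 9 | 1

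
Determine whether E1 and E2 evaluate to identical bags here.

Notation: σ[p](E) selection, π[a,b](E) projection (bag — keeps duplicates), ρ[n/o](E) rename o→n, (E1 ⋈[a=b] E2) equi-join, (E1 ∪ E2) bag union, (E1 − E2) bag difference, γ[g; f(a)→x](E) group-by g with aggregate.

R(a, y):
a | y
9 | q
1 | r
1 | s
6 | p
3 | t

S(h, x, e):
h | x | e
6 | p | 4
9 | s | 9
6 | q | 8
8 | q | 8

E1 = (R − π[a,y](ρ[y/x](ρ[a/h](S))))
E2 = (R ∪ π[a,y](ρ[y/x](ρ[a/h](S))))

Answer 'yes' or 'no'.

E1 subexpression sizes:
  R → 5
  S → 4
  ρ[a/h](S) → 4
  ρ[y/x](ρ[a/h](S)) → 4
  π[a,y](ρ[y/x](ρ[a/h](S))) → 4
  (R − π[a,y](ρ[y/x](ρ[a/h](S)))) → 4
E2 subexpression sizes:
  R → 5
  S → 4
  ρ[a/h](S) → 4
  ρ[y/x](ρ[a/h](S)) → 4
  π[a,y](ρ[y/x](ρ[a/h](S))) → 4
  (R ∪ π[a,y](ρ[y/x](ρ[a/h](S)))) → 9

E1 result:
a | y
1 | r
1 | s
3 | t
9 | q
E2 result:
a | y
1 | r
1 | s
3 | t
6 | p
6 | p
6 | q
8 | q
9 | q
9 | s
Witness: (9, 's') appears 0× in E1 but 1× in E2.

no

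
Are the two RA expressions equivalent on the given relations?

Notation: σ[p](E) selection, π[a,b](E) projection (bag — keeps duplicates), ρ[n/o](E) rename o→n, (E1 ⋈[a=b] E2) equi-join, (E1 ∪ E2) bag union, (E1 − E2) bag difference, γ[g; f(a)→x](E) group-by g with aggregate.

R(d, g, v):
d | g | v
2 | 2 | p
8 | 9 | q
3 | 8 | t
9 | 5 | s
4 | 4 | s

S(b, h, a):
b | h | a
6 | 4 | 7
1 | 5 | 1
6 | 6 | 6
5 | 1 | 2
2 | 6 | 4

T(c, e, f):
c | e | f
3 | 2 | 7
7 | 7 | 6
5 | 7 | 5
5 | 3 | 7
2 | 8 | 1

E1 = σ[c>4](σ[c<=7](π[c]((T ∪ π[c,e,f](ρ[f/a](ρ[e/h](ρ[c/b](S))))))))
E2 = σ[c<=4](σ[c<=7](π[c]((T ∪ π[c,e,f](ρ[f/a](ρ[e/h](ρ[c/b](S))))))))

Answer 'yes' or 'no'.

E1 stepwise |·|:
  T → 5
  S → 5
  ρ[c/b](S) → 5
  ρ[e/h](ρ[c/b](S)) → 5
  ρ[f/a](ρ[e/h](ρ[c/b](S))) → 5
  π[c,e,f](ρ[f/a](ρ[e/h](ρ[c/b](S)))) → 5
  (T ∪ π[c,e,f](ρ[f/a](ρ[e/h](ρ[c/b](S))))) → 10
  π[c]((T ∪ π[c,e,f](ρ[f/a](ρ[e/h](ρ[c/b](S)))))) → 10
  σ[c<=7](π[c]((T ∪ π[c,e,f](ρ[f/a](ρ[e/h](ρ[c/b](S))))))) → 10
  σ[c>4](σ[c<=7](π[c]((T ∪ π[c,e,f](ρ[f/a](ρ[e/h](ρ[c/b](S)))))))) → 6
E2 stepwise |·|:
  T → 5
  S → 5
  ρ[c/b](S) → 5
  ρ[e/h](ρ[c/b](S)) → 5
  ρ[f/a](ρ[e/h](ρ[c/b](S))) → 5
  π[c,e,f](ρ[f/a](ρ[e/h](ρ[c/b](S)))) → 5
  (T ∪ π[c,e,f](ρ[f/a](ρ[e/h](ρ[c/b](S))))) → 10
  π[c]((T ∪ π[c,e,f](ρ[f/a](ρ[e/h](ρ[c/b](S)))))) → 10
  σ[c<=7](π[c]((T ∪ π[c,e,f](ρ[f/a](ρ[e/h](ρ[c/b](S))))))) → 10
  σ[c<=4](σ[c<=7](π[c]((T ∪ π[c,e,f](ρ[f/a](ρ[e/h](ρ[c/b](S)))))))) → 4

E1 result:
c
5
5
5
6
6
7
E2 result:
c
1
2
2
3
Witness: (6,) appears 2× in E1 but 0× in E2.

no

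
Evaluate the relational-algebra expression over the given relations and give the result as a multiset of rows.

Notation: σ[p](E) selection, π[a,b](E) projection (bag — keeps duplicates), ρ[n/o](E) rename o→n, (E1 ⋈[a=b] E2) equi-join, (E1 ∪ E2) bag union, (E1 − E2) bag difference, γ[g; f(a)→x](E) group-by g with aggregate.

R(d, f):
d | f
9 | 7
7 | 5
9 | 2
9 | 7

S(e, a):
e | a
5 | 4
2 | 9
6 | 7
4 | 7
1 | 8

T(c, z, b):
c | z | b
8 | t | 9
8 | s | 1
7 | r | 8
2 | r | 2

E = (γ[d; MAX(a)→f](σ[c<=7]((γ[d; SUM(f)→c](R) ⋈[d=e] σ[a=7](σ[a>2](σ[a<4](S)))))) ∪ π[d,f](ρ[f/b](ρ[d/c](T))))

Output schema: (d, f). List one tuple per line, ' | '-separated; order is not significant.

Row counts bottom-up:
  R → 4
  γ[d; SUM(f)→c](R) → 2
  S → 5
  σ[a<4](S) → 0
  σ[a>2](σ[a<4](S)) → 0
  σ[a=7](σ[a>2](σ[a<4](S))) → 0
  (γ[d; SUM(f)→c](R) ⋈[d=e] σ[a=7](σ[a>2](σ[a<4](S)))) → 0
  σ[c<=7]((γ[d; SUM(f)→c](R) ⋈[d=e] σ[a=7](σ[a>2](σ[a<4](S))))) → 0
  γ[d; MAX(a)→f](σ[c<=7]((γ[d; SUM(f)→c](R) ⋈[d=e] σ[a=7](σ[a>2](σ[a<4](S)))))) → 0
  T → 4
  ρ[d/c](T) → 4
  ρ[f/b](ρ[d/c](T)) → 4
  π[d,f](ρ[f/b](ρ[d/c](T))) → 4
  (γ[d; MAX(a)→f](σ[c<=7]((γ[d; SUM(f)→c](R) ⋈[d=e] σ[a=7](σ[a>2](σ[a<4](S)))))) ∪ π[d,f](ρ[f/b](ρ[d/c](T)))) → 4

== RESULT ==
d | f
2 | 2
7 | 8
8 | 1
8 | 9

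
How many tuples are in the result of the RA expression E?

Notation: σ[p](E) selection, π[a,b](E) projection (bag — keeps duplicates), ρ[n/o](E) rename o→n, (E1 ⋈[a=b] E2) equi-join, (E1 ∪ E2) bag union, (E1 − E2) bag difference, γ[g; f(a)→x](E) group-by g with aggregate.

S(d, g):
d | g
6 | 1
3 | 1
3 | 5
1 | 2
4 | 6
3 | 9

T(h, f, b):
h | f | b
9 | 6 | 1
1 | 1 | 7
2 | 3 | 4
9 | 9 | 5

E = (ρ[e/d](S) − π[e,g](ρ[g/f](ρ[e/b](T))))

Stepwise |·|:
  S → 6
  ρ[e/d](S) → 6
  T → 4
  ρ[e/b](T) → 4
  ρ[g/f](ρ[e/b](T)) → 4
  π[e,g](ρ[g/f](ρ[e/b](T))) → 4
  (ρ[e/d](S) − π[e,g](ρ[g/f](ρ[e/b](T)))) → 6

|E| = 6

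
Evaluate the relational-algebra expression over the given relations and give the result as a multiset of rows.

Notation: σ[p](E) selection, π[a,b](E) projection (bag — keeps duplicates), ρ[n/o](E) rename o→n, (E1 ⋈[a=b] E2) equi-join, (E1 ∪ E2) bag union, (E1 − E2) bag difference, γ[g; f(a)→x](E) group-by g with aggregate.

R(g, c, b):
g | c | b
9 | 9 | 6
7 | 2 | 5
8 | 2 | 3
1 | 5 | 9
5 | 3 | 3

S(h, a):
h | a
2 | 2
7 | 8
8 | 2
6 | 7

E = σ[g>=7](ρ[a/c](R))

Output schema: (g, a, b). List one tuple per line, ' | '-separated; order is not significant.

Row counts bottom-up:
  R → 5
  ρ[a/c](R) → 5
  σ[g>=7](ρ[a/c](R)) → 3

== RESULT ==
g | a | b
7 | 2 | 5
8 | 2 | 3
9 | 9 | 6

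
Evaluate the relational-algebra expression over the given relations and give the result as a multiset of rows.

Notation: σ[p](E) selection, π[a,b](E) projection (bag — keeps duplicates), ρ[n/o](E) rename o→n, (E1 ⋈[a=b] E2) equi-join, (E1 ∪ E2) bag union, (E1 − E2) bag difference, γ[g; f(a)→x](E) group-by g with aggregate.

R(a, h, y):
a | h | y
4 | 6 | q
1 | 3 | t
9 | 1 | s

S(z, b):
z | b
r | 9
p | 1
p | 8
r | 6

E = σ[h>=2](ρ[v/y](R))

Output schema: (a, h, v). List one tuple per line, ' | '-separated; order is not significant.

Stepwise |·|:
  R → 3
  ρ[v/y](R) → 3
  σ[h>=2](ρ[v/y](R)) → 2

== RESULT ==
a | h | v
1 | 3 | t
4 | 6 | q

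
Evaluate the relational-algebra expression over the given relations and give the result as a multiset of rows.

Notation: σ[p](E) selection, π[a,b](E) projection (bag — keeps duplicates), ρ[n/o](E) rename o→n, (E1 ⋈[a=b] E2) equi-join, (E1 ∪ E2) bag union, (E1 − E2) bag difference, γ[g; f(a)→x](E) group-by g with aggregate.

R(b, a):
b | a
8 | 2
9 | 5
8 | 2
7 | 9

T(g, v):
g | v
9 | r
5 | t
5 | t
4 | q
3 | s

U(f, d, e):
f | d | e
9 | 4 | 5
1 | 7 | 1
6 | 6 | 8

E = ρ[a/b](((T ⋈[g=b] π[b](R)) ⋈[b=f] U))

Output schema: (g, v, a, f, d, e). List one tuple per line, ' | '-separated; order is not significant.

Per-node cardinality:
  T → 5
  R → 4
  π[b](R) → 4
  (T ⋈[g=b] π[b](R)) → 1
  U → 3
  ((T ⋈[g=b] π[b](R)) ⋈[b=f] U) → 1
  ρ[a/b](((T ⋈[g=b] π[b](R)) ⋈[b=f] U)) → 1

== RESULT ==
g | v | a | f | d | e
9 | r | 9 | 9 | 4 | 5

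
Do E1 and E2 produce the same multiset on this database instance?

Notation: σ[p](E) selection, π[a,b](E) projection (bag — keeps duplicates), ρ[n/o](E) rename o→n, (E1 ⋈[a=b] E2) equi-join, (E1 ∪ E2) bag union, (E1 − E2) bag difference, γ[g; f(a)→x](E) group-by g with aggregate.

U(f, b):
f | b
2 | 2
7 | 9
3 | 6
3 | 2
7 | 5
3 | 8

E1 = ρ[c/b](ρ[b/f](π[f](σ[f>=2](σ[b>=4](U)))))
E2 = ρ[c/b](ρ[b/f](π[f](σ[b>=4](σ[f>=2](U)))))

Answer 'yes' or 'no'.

E1 per-node cardinality:
  U → 6
  σ[b>=4](U) → 4
  σ[f>=2](σ[b>=4](U)) → 4
  π[f](σ[f>=2](σ[b>=4](U))) → 4
  ρ[b/f](π[f](σ[f>=2](σ[b>=4](U)))) → 4
  ρ[c/b](ρ[b/f](π[f](σ[f>=2](σ[b>=4](U))))) → 4
E2 per-node cardinality:
  U → 6
  σ[f>=2](U) → 6
  σ[b>=4](σ[f>=2](U)) → 4
  π[f](σ[b>=4](σ[f>=2](U))) → 4
  ρ[b/f](π[f](σ[b>=4](σ[f>=2](U)))) → 4
  ρ[c/b](ρ[b/f](π[f](σ[b>=4](σ[f>=2](U))))) → 4

E1 and E2 produce the same multiset:
c
3
3
7
7

yes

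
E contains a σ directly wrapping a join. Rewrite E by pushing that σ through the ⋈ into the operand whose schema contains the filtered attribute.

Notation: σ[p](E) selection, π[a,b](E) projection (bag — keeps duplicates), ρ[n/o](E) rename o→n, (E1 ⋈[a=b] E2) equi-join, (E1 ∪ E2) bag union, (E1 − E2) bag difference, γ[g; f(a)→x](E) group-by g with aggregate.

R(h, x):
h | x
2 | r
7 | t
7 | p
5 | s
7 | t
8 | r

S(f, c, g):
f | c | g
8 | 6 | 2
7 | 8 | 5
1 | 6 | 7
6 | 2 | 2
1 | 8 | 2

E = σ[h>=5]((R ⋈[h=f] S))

σ filters on h, owned by the left side.
E' = (σ[h>=5](R) ⋈[h=f] S)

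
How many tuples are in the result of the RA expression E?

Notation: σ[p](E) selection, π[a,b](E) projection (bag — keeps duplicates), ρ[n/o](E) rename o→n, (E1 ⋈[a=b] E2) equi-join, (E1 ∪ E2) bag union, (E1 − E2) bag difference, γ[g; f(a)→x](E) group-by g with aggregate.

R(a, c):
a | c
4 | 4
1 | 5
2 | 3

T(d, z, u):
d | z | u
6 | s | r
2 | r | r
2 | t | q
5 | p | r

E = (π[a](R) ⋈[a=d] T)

Per-node cardinality:
  R → 3
  π[a](R) → 3
  T → 4
  (π[a](R) ⋈[a=d] T) → 2

|E| = 2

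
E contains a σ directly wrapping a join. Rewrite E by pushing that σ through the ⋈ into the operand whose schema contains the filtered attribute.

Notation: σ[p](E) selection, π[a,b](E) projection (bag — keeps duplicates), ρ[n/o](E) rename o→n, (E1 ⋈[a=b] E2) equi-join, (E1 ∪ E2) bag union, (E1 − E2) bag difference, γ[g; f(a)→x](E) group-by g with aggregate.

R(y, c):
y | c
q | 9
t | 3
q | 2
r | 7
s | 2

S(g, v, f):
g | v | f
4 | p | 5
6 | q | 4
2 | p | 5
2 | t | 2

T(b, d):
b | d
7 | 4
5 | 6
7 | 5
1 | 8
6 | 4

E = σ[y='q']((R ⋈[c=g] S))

σ filters on y, owned by the left side.
E' = (σ[y='q'](R) ⋈[c=g] S)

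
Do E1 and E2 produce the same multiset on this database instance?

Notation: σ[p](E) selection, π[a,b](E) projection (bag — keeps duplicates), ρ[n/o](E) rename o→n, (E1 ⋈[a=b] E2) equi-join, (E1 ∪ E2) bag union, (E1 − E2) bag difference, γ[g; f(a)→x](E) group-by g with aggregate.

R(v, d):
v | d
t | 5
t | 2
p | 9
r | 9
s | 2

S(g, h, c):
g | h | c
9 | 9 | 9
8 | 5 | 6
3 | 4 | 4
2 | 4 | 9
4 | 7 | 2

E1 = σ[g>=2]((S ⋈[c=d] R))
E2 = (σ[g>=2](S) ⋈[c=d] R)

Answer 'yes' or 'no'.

E1 row counts bottom-up:
  S → 5
  R → 5
  (S ⋈[c=d] R) → 6
  σ[g>=2]((S ⋈[c=d] R)) → 6
E2 row counts bottom-up:
  S → 5
  σ[g>=2](S) → 5
  R → 5
  (σ[g>=2](S) ⋈[c=d] R) → 6

E1 and E2 produce the same multiset:
g | h | c | v | d
2 | 4 | 9 | p | 9
2 | 4 | 9 | r | 9
4 | 7 | 2 | s | 2
4 | 7 | 2 | t | 2
9 | 9 | 9 | p | 9
9 | 9 | 9 | r | 9

yes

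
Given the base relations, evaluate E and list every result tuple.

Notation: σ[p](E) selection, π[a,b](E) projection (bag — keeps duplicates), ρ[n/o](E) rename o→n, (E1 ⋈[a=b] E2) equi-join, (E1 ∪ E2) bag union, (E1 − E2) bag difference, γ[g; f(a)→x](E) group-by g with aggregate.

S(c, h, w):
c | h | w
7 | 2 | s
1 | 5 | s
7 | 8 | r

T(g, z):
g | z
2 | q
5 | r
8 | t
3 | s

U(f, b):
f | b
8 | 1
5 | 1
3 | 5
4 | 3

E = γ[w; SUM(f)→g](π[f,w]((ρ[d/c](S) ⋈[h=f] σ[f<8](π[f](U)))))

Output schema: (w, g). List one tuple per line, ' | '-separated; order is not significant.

Row counts bottom-up:
  S → 3
  ρ[d/c](S) → 3
  U → 4
  π[f](U) → 4
  σ[f<8](π[f](U)) → 3
  (ρ[d/c](S) ⋈[h=f] σ[f<8](π[f](U))) → 1
  π[f,w]((ρ[d/c](S) ⋈[h=f] σ[f<8](π[f](U)))) → 1
  γ[w; SUM(f)→g](π[f,w]((ρ[d/c](S) ⋈[h=f] σ[f<8](π[f](U))))) → 1

== RESULT ==
w | g
s | 5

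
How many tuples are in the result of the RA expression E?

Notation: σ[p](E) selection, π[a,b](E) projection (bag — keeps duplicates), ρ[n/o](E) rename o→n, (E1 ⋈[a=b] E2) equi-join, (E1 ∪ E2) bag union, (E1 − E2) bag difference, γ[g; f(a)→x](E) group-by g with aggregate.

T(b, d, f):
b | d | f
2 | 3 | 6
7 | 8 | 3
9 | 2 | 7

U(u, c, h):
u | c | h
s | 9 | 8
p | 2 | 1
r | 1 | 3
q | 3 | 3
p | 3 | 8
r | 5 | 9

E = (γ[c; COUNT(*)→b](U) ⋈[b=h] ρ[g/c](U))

Subexpression sizes:
  U → 6
  γ[c; COUNT(*)→b](U) → 5
  U → 6
  ρ[g/c](U) → 6
  (γ[c; COUNT(*)→b](U) ⋈[b=h] ρ[g/c](U)) → 4

|E| = 4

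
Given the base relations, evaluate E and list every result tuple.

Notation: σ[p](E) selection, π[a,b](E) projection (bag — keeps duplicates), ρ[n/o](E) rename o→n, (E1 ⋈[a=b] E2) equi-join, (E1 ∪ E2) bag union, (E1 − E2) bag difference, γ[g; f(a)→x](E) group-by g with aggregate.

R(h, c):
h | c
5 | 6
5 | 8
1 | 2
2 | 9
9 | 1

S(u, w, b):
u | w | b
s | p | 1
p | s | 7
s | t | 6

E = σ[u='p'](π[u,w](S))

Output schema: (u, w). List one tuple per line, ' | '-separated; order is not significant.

Row counts bottom-up:
  S → 3
  π[u,w](S) → 3
  σ[u='p'](π[u,w](S)) → 1

== RESULT ==
u | w
p | s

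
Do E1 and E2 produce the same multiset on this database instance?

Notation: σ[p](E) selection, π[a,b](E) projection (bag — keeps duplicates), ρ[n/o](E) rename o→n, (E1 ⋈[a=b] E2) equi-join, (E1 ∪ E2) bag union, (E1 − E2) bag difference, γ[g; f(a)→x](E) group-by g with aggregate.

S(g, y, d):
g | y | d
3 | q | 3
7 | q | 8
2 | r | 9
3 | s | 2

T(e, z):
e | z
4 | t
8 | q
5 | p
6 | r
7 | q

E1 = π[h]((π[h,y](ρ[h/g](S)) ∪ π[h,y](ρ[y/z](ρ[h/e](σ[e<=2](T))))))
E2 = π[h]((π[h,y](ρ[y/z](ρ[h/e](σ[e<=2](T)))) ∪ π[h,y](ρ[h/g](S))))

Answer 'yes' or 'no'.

E1 stepwise |·|:
  S → 4
  ρ[h/g](S) → 4
  π[h,y](ρ[h/g](S)) → 4
  T → 5
  σ[e<=2](T) → 0
  ρ[h/e](σ[e<=2](T)) → 0
  ρ[y/z](ρ[h/e](σ[e<=2](T))) → 0
  π[h,y](ρ[y/z](ρ[h/e](σ[e<=2](T)))) → 0
  (π[h,y](ρ[h/g](S)) ∪ π[h,y](ρ[y/z](ρ[h/e](σ[e<=2](T))))) → 4
  π[h]((π[h,y](ρ[h/g](S)) ∪ π[h,y](ρ[y/z](ρ[h/e](σ[e<=2](T)))))) → 4
E2 stepwise |·|:
  T → 5
  σ[e<=2](T) → 0
  ρ[h/e](σ[e<=2](T)) → 0
  ρ[y/z](ρ[h/e](σ[e<=2](T))) → 0
  π[h,y](ρ[y/z](ρ[h/e](σ[e<=2](T)))) → 0
  S → 4
  ρ[h/g](S) → 4
  π[h,y](ρ[h/g](S)) → 4
  (π[h,y](ρ[y/z](ρ[h/e](σ[e<=2](T)))) ∪ π[h,y](ρ[h/g](S))) → 4
  π[h]((π[h,y](ρ[y/z](ρ[h/e](σ[e<=2](T)))) ∪ π[h,y](ρ[h/g](S)))) → 4

E1 and E2 produce the same multiset:
h
2
3
3
7

yes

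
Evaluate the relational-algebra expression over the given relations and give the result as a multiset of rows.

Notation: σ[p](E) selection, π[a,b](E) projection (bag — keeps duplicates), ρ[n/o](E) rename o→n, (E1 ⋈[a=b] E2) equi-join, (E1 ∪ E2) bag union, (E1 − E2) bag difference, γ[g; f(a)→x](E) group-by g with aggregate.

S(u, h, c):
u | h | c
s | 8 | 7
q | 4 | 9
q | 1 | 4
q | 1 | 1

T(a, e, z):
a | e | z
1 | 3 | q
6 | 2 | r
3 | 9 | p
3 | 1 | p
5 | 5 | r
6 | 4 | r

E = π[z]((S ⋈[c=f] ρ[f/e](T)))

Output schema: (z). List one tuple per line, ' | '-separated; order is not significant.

Per-node cardinality:
  S → 4
  T → 6
  ρ[f/e](T) → 6
  (S ⋈[c=f] ρ[f/e](T)) → 3
  π[z]((S ⋈[c=f] ρ[f/e](T))) → 3

== RESULT ==
z
p
p
r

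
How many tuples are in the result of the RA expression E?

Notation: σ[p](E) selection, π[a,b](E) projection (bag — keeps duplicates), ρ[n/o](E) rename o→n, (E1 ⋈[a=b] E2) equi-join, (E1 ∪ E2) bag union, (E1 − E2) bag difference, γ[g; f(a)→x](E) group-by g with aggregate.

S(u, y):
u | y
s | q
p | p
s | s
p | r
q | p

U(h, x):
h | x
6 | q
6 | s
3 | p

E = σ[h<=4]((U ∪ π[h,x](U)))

Per-node cardinality:
  U → 3
  U → 3
  π[h,x](U) → 3
  (U ∪ π[h,x](U)) → 6
  σ[h<=4]((U ∪ π[h,x](U))) → 2

|E| = 2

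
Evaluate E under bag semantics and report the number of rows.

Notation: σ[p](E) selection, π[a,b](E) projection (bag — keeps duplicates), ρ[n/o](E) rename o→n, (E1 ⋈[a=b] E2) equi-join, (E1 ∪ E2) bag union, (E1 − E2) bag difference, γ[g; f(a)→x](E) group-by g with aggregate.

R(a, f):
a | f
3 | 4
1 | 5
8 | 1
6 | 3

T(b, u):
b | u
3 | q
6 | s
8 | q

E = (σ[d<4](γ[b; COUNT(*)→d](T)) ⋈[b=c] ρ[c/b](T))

Stepwise |·|:
  T → 3
  γ[b; COUNT(*)→d](T) → 3
  σ[d<4](γ[b; COUNT(*)→d](T)) → 3
  T → 3
  ρ[c/b](T) → 3
  (σ[d<4](γ[b; COUNT(*)→d](T)) ⋈[b=c] ρ[c/b](T)) → 3

|E| = 3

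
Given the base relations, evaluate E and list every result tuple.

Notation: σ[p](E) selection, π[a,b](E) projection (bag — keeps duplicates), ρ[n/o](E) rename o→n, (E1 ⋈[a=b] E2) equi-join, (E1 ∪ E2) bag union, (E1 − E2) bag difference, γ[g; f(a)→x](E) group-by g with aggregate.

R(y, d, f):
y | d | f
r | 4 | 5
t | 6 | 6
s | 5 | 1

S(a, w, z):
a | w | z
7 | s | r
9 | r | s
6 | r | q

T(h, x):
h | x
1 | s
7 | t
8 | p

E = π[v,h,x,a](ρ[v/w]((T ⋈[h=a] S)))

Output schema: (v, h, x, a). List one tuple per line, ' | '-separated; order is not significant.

Per-node cardinality:
  T → 3
  S → 3
  (T ⋈[h=a] S) → 1
  ρ[v/w]((T ⋈[h=a] S)) → 1
  π[v,h,x,a](ρ[v/w]((T ⋈[h=a] S))) → 1

== RESULT ==
v | h | x | a
s | 7 | t | 7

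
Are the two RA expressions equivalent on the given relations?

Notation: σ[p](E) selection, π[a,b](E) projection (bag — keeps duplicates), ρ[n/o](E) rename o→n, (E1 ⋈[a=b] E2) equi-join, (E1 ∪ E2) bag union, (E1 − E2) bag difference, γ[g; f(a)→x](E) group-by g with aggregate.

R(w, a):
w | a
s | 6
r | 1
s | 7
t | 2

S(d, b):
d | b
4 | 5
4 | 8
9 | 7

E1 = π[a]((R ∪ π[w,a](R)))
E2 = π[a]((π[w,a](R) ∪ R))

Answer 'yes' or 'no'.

E1 stepwise |·|:
  R → 4
  R → 4
  π[w,a](R) → 4
  (R ∪ π[w,a](R)) → 8
  π[a]((R ∪ π[w,a](R))) → 8
E2 stepwise |·|:
  R → 4
  π[w,a](R) → 4
  R → 4
  (π[w,a](R) ∪ R) → 8
  π[a]((π[w,a](R) ∪ R)) → 8

E1 and E2 produce the same multiset:
a
1
1
2
2
6
6
7
7

yes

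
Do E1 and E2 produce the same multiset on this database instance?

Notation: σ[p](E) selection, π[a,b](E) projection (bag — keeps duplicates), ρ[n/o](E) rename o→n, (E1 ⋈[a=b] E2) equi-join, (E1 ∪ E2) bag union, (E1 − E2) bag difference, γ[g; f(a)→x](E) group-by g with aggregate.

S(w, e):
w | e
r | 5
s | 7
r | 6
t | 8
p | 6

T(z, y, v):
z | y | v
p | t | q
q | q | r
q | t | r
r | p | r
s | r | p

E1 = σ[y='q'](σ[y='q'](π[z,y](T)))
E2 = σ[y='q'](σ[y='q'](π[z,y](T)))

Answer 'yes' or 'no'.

E1 row counts bottom-up:
  T → 5
  π[z,y](T) → 5
  σ[y='q'](π[z,y](T)) → 1
  σ[y='q'](σ[y='q'](π[z,y](T))) → 1
E2 row counts bottom-up:
  T → 5
  π[z,y](T) → 5
  σ[y='q'](π[z,y](T)) → 1
  σ[y='q'](σ[y='q'](π[z,y](T))) → 1

E1 and E2 produce the same multiset:
z | y
q | q

yes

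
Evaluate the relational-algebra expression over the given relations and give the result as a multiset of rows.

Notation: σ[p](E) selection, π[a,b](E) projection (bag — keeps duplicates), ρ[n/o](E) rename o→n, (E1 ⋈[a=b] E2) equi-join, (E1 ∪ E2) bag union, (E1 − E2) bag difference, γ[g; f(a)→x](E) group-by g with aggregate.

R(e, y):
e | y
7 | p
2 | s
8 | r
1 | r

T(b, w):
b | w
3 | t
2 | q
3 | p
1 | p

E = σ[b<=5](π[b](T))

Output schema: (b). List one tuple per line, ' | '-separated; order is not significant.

Subexpression sizes:
  T → 4
  π[b](T) → 4
  σ[b<=5](π[b](T)) → 4

== RESULT ==
b
1
2
3
3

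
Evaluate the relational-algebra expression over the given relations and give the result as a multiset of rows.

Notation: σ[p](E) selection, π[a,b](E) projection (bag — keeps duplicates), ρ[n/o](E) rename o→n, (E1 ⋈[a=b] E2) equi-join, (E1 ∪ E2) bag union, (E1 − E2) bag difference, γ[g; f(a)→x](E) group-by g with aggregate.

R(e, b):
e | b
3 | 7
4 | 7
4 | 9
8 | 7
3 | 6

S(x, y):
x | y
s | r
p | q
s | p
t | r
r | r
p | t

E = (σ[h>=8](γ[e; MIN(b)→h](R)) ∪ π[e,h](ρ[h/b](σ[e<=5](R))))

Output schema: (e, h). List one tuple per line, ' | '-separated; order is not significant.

Subexpression sizes:
  R → 5
  γ[e; MIN(b)→h](R) → 3
  σ[h>=8](γ[e; MIN(b)→h](R)) → 0
  R → 5
  σ[e<=5](R) → 4
  ρ[h/b](σ[e<=5](R)) → 4
  π[e,h](ρ[h/b](σ[e<=5](R))) → 4
  (σ[h>=8](γ[e; MIN(b)→h](R)) ∪ π[e,h](ρ[h/b](σ[e<=5](R)))) → 4

== RESULT ==
e | h
3 | 6
3 | 7
4 | 7
4 | 9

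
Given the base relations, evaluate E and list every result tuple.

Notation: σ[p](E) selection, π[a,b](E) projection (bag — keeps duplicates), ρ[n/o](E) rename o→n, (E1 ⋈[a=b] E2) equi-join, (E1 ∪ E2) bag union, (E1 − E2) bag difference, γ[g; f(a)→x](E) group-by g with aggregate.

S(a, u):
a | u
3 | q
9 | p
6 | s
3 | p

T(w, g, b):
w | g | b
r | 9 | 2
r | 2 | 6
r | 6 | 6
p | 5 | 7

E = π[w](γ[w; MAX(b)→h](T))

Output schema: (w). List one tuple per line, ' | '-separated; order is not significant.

Subexpression sizes:
  T → 4
  γ[w; MAX(b)→h](T) → 2
  π[w](γ[w; MAX(b)→h](T)) → 2

== RESULT ==
w
p
r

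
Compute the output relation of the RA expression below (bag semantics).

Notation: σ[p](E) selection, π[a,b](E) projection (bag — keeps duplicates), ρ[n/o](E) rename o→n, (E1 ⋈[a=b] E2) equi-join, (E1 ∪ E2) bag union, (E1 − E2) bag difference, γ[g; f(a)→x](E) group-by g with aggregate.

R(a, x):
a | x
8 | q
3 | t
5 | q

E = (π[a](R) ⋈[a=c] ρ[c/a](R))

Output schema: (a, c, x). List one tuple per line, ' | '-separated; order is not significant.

Subexpression sizes:
  R → 3
  π[a](R) → 3
  R → 3
  ρ[c/a](R) → 3
  (π[a](R) ⋈[a=c] ρ[c/a](R)) → 3

== RESULT ==
a | c | x
3 | 3 | t
5 | 5 | q
8 | 8 | q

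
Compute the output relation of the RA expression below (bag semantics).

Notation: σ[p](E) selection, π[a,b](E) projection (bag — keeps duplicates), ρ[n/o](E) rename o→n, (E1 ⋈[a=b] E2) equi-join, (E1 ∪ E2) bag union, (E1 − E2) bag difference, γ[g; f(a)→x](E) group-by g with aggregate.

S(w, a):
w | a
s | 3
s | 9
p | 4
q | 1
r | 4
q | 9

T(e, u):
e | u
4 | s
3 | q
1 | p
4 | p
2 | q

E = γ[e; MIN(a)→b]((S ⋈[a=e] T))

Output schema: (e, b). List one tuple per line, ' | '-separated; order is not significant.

Subexpression sizes:
  S → 6
  T → 5
  (S ⋈[a=e] T) → 6
  γ[e; MIN(a)→b]((S ⋈[a=e] T)) → 3

== RESULT ==
e | b
1 | 1
3 | 3
4 | 4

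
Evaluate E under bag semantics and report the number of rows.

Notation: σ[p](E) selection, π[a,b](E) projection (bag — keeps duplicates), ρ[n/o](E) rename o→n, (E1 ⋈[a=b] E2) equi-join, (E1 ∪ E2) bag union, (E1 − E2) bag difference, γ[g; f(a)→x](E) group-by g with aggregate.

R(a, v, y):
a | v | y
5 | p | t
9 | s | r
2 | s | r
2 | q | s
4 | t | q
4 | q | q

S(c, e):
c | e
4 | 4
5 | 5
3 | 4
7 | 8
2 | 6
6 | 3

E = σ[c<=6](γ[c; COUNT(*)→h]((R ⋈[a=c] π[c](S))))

Row counts bottom-up:
  R → 6
  S → 6
  π[c](S) → 6
  (R ⋈[a=c] π[c](S)) → 5
  γ[c; COUNT(*)→h]((R ⋈[a=c] π[c](S))) → 3
  σ[c<=6](γ[c; COUNT(*)→h]((R ⋈[a=c] π[c](S)))) → 3

|E| = 3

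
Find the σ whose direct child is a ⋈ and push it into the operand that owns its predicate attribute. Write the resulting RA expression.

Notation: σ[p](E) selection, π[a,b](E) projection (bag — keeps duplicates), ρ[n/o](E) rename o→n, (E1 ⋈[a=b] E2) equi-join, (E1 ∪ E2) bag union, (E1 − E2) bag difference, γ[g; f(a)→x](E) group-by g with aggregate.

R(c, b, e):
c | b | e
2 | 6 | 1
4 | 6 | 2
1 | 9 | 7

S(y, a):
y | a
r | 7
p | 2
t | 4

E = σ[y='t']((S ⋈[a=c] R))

σ filters on y, owned by the left side.
E' = (σ[y='t'](S) ⋈[a=c] R)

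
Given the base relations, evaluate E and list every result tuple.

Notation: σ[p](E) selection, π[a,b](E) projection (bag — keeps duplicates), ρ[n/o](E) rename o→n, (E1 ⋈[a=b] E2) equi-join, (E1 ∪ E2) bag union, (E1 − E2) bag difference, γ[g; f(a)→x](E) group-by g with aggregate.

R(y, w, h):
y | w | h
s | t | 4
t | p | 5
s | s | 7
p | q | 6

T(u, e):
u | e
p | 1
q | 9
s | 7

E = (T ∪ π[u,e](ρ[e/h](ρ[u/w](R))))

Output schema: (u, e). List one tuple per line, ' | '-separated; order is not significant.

Per-node cardinality:
  T → 3
  R → 4
  ρ[u/w](R) → 4
  ρ[e/h](ρ[u/w](R)) → 4
  π[u,e](ρ[e/h](ρ[u/w](R))) → 4
  (T ∪ π[u,e](ρ[e/h](ρ[u/w](R)))) → 7

== RESULT ==
u | e
p | 1
p | 5
q | 6
q | 9
s | 7
s | 7
t | 4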